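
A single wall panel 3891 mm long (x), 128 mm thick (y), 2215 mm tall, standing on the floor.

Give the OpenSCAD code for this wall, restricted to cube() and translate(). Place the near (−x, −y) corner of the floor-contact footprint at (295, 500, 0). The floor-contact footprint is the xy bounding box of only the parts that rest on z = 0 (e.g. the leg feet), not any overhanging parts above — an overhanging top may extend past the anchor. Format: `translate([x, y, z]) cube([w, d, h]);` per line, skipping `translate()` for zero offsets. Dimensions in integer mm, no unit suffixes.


translate([295, 500, 0]) cube([3891, 128, 2215]);


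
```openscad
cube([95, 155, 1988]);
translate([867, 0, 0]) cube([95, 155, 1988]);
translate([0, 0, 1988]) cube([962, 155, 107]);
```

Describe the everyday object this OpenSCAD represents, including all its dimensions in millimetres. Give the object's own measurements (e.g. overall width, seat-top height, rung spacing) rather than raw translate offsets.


A door frame. The clear opening is 772 mm wide and 1988 mm high. Two 95 mm wide jambs, 155 mm deep, stand either side of the opening from the floor to the top of the opening. A 107 mm thick head sits across the top of both jambs, spanning the full outside width of the frame.


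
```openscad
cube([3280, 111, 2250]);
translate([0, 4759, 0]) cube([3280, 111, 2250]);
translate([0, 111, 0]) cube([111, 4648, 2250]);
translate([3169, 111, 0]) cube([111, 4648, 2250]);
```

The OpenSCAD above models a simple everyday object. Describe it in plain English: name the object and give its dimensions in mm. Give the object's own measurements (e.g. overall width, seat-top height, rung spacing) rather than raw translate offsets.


The wall frame of a small rectangular building: four walls, each 2250 mm tall and 111 mm thick, enclosing a footprint 3280 mm (x) by 4870 mm (y) outside-to-outside, with no floor or roof. The front and back walls (the −y and +y sides) span the full width; the two side walls fit between them.


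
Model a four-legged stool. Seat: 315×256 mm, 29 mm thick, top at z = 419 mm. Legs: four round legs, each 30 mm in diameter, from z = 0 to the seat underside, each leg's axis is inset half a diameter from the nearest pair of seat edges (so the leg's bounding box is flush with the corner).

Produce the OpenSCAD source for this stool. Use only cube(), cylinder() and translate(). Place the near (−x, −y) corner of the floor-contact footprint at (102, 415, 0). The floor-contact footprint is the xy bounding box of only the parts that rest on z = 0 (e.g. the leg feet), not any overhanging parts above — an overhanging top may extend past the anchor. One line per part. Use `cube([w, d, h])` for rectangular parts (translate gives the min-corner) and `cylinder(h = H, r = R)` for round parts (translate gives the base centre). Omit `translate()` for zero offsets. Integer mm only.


translate([102, 415, 390]) cube([315, 256, 29]);
translate([117, 430, 0]) cylinder(h = 390, r = 15);
translate([402, 430, 0]) cylinder(h = 390, r = 15);
translate([117, 656, 0]) cylinder(h = 390, r = 15);
translate([402, 656, 0]) cylinder(h = 390, r = 15);


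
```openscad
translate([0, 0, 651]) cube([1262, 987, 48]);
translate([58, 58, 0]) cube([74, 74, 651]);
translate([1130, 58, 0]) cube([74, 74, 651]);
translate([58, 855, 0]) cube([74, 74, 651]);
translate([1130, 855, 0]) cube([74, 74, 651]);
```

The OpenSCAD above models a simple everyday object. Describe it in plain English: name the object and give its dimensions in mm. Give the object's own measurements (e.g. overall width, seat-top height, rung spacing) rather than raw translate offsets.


A rectangular dining table. The top is 1262×987×48 mm with its upper surface at z = 699 mm. It stands on four 74×74 mm square legs, each inset 58 mm from the nearest pair of top edges, running from the floor to the underside of the top.


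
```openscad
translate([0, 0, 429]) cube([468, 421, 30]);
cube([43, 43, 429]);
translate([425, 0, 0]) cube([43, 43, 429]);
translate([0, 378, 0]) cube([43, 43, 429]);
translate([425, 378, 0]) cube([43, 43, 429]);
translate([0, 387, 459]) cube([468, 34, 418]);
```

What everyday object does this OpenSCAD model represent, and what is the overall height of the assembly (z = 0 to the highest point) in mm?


A chair. The overall height is 877 mm.

A slab on four corner posts with a tall panel at the back — a chair. The seat slab sits at z = 429 with thickness 30, and the 418 mm backrest starts at the seat top, so the overall height is 429 + 30 + 418 = 877 mm.


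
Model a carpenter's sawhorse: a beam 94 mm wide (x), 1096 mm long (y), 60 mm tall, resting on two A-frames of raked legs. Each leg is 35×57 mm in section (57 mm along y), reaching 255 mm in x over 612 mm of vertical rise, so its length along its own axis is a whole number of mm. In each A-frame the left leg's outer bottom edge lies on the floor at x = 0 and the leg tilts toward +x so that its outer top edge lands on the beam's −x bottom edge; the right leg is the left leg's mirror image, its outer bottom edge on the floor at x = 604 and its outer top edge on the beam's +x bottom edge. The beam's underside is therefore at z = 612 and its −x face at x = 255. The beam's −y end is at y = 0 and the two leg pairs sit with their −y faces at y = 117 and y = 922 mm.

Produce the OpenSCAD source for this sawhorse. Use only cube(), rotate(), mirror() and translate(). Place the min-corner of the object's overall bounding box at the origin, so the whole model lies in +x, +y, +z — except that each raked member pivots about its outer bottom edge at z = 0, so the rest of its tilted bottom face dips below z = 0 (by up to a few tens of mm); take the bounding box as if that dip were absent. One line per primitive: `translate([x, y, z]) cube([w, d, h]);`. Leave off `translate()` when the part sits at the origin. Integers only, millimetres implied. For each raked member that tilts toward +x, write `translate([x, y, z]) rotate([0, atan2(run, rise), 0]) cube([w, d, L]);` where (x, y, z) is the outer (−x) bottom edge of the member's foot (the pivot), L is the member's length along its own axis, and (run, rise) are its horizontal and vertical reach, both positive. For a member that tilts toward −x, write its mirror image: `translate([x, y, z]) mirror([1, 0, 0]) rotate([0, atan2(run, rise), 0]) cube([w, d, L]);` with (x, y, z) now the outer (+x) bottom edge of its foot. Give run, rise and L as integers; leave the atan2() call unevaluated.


translate([255, 0, 612]) cube([94, 1096, 60]);
translate([0, 117, 0]) rotate([0, atan2(255, 612), 0]) cube([35, 57, 663]);
translate([604, 117, 0]) mirror([1, 0, 0]) rotate([0, atan2(255, 612), 0]) cube([35, 57, 663]);
translate([0, 922, 0]) rotate([0, atan2(255, 612), 0]) cube([35, 57, 663]);
translate([604, 922, 0]) mirror([1, 0, 0]) rotate([0, atan2(255, 612), 0]) cube([35, 57, 663]);


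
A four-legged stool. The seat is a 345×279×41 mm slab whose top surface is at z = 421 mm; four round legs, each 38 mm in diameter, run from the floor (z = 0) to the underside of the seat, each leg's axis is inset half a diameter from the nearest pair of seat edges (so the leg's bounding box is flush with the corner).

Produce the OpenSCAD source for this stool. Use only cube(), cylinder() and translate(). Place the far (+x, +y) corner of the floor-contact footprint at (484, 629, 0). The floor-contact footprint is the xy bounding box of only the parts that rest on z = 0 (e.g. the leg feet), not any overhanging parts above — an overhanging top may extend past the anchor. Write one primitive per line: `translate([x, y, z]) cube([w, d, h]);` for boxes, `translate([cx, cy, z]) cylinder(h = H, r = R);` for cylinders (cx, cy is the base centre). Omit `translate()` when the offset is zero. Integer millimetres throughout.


translate([139, 350, 380]) cube([345, 279, 41]);
translate([158, 369, 0]) cylinder(h = 380, r = 19);
translate([465, 369, 0]) cylinder(h = 380, r = 19);
translate([158, 610, 0]) cylinder(h = 380, r = 19);
translate([465, 610, 0]) cylinder(h = 380, r = 19);


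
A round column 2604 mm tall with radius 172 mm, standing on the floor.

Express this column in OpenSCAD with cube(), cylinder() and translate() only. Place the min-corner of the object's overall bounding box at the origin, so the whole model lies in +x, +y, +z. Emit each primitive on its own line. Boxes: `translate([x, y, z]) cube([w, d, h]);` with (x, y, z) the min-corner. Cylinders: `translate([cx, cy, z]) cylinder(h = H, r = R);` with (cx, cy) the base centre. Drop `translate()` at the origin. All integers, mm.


translate([172, 172, 0]) cylinder(h = 2604, r = 172);


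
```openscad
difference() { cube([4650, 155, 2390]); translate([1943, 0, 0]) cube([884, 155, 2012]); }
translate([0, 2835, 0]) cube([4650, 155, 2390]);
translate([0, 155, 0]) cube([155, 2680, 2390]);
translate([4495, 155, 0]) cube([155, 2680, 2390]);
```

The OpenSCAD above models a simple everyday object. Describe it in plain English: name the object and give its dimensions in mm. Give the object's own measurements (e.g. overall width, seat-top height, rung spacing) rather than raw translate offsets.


A single room: four walls, each 2390 mm tall and 155 mm thick, enclosing an outside footprint 4650×2990 mm (x × y), no floor or roof. The front and back walls (−y and +y sides) run the full x-width; the side walls fit between their inner faces. A door opening 884 mm wide and 2012 mm tall is cut through the front wall from the floor up, its −x edge 1943 mm from the wall's −x end.


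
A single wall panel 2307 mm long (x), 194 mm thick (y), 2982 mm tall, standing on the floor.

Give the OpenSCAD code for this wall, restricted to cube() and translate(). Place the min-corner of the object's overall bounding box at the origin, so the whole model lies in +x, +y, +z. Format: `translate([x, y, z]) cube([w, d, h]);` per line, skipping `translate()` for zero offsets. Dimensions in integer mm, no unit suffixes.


cube([2307, 194, 2982]);


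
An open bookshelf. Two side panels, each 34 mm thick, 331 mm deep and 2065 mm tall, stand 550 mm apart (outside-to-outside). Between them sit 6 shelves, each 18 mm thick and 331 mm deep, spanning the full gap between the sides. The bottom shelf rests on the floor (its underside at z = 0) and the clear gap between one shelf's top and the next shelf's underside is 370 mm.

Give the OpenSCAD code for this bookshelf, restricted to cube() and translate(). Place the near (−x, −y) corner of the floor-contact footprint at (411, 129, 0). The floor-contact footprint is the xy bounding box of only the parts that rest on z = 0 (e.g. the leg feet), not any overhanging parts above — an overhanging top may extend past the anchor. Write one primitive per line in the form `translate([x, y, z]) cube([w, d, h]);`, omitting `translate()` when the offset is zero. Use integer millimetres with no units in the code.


translate([411, 129, 0]) cube([34, 331, 2065]);
translate([927, 129, 0]) cube([34, 331, 2065]);
translate([445, 129, 0]) cube([482, 331, 18]);
translate([445, 129, 388]) cube([482, 331, 18]);
translate([445, 129, 776]) cube([482, 331, 18]);
translate([445, 129, 1164]) cube([482, 331, 18]);
translate([445, 129, 1552]) cube([482, 331, 18]);
translate([445, 129, 1940]) cube([482, 331, 18]);


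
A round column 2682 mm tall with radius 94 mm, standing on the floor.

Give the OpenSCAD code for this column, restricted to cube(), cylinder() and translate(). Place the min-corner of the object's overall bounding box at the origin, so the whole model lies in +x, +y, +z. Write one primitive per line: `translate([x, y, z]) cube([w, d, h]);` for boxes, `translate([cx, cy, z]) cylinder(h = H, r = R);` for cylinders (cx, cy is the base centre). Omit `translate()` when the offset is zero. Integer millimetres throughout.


translate([94, 94, 0]) cylinder(h = 2682, r = 94);


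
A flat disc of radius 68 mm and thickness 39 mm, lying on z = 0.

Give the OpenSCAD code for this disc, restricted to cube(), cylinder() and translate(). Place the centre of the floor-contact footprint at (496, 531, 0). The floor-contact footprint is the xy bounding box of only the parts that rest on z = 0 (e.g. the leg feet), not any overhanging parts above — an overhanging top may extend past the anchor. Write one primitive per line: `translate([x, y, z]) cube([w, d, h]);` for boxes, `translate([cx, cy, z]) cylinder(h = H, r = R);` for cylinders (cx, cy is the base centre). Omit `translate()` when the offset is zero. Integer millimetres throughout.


translate([496, 531, 0]) cylinder(h = 39, r = 68);


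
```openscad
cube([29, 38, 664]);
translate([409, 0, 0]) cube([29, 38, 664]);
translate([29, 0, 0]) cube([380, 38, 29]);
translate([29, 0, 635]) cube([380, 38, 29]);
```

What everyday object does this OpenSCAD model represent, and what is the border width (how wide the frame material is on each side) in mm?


A picture frame. The border width is 29 mm.

Four thin pieces enclosing a rectangular opening — a picture frame. The two full-height stiles are 664 mm tall; the top rail sits at z = 635 and is 29 mm tall, so the border above the opening is 664 − 635 = 29 mm, matching the stile x-width.


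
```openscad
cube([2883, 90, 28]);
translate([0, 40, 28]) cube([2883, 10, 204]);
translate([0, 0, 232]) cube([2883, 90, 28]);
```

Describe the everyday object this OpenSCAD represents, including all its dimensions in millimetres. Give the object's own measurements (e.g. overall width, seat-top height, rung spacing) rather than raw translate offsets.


An I-beam lying along x, 2883 mm long. Overall section height 260 mm. Two flanges 90 mm wide (y) and 28 mm thick, one on the floor and one at the top; a web 10 mm thick runs between them, centred on the flange width.


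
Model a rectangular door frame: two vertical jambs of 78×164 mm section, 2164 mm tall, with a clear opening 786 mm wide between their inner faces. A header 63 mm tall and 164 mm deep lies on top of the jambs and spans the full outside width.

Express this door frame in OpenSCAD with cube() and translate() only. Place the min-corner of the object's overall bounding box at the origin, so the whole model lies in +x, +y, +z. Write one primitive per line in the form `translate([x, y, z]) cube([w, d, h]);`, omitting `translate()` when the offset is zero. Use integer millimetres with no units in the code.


cube([78, 164, 2164]);
translate([864, 0, 0]) cube([78, 164, 2164]);
translate([0, 0, 2164]) cube([942, 164, 63]);


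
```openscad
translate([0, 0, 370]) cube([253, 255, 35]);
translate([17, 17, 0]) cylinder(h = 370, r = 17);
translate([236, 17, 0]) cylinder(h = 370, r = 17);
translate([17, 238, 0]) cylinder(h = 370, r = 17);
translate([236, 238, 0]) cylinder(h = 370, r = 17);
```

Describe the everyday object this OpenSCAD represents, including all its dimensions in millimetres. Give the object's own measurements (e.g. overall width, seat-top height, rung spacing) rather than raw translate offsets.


A four-legged stool. The seat is a 253×255×35 mm slab whose top surface is at z = 405 mm; four round legs, each 34 mm in diameter, run from the floor (z = 0) to the underside of the seat, each leg's axis is inset half a diameter from the nearest pair of seat edges (so the leg's bounding box is flush with the corner).


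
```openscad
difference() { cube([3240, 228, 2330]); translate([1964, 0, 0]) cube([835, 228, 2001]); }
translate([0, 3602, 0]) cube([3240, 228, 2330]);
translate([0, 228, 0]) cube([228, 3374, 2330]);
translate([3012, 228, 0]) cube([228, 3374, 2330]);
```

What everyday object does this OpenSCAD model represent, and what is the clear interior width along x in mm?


A single room. The interior width is 2784 mm.

Four walls enclosing a rectangle with a door in the front wall — a room. Outside width 3240 minus two 228 mm walls gives 2784 mm.


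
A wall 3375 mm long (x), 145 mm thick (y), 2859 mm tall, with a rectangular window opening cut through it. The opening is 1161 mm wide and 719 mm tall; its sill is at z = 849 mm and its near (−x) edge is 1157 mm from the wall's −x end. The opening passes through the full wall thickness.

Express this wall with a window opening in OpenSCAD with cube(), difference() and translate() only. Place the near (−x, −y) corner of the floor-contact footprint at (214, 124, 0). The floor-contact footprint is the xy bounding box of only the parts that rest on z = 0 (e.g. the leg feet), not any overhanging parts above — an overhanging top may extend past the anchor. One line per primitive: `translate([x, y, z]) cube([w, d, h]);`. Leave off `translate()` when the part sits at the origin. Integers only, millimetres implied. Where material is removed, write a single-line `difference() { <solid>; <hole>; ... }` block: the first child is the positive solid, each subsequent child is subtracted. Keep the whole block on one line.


difference() { translate([214, 124, 0]) cube([3375, 145, 2859]); translate([1371, 124, 849]) cube([1161, 145, 719]); }


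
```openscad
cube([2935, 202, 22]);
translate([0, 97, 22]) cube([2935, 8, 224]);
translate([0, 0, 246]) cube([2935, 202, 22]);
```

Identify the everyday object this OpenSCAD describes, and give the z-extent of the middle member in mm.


An I-beam. The web height is 224 mm.

Two wide flanges with a thin centred web — an I-beam. Overall 268 mm minus two 22 mm flanges gives a web of 268 − 2·22 = 224 mm.


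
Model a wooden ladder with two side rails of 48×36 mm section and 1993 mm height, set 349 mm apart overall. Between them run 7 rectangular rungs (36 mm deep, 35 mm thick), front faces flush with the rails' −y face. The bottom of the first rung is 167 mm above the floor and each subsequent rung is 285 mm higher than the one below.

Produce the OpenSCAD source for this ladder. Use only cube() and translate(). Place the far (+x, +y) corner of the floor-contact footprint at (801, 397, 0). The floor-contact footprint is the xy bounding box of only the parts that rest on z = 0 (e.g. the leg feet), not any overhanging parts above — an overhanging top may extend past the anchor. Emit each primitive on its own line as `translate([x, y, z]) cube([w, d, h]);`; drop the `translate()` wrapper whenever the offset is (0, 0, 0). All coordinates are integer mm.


translate([452, 361, 0]) cube([48, 36, 1993]);
translate([753, 361, 0]) cube([48, 36, 1993]);
translate([500, 361, 167]) cube([253, 36, 35]);
translate([500, 361, 452]) cube([253, 36, 35]);
translate([500, 361, 737]) cube([253, 36, 35]);
translate([500, 361, 1022]) cube([253, 36, 35]);
translate([500, 361, 1307]) cube([253, 36, 35]);
translate([500, 361, 1592]) cube([253, 36, 35]);
translate([500, 361, 1877]) cube([253, 36, 35]);


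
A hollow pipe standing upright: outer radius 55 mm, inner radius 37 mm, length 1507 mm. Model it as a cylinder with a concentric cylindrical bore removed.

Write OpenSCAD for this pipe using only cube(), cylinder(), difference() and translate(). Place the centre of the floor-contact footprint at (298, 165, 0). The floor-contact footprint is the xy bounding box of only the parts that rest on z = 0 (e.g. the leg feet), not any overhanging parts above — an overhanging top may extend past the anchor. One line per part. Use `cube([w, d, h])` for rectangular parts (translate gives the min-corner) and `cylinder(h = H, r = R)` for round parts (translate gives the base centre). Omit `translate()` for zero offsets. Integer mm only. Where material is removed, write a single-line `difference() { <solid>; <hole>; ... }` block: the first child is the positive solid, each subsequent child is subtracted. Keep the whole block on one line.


difference() { translate([298, 165, 0]) cylinder(h = 1507, r = 55); translate([298, 165, 0]) cylinder(h = 1507, r = 37); }


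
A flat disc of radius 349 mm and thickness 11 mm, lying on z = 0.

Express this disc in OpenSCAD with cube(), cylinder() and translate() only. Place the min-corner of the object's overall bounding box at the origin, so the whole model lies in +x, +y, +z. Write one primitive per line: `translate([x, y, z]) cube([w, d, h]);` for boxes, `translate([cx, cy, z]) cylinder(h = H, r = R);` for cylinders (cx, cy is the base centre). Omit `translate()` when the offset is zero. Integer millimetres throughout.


translate([349, 349, 0]) cylinder(h = 11, r = 349);


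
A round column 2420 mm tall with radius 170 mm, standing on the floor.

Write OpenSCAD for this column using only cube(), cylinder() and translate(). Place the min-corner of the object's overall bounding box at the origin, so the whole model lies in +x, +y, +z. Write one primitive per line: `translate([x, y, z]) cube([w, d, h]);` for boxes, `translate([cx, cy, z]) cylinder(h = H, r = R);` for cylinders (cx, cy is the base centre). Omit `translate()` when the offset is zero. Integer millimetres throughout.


translate([170, 170, 0]) cylinder(h = 2420, r = 170);


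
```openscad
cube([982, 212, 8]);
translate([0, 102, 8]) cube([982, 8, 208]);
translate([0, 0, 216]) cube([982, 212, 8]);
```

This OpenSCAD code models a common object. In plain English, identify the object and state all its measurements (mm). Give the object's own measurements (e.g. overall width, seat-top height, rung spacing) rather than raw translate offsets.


An I-beam lying along x, 982 mm long. Overall section height 224 mm. Two flanges 212 mm wide (y) and 8 mm thick, one on the floor and one at the top; a web 8 mm thick runs between them, centred on the flange width.


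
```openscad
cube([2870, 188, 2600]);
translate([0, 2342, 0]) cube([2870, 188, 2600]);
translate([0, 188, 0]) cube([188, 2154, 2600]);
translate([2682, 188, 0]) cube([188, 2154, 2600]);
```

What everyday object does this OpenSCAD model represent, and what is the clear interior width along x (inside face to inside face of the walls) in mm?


A house (or room) frame. The interior width is 2494 mm.

Four 2600 mm walls enclosing a rectangle with no floor or roof — a room or house frame. Outside width is 2870 mm and wall thickness is 188 mm, so the interior width is 2870 − 2 × 188 = 2494 mm.


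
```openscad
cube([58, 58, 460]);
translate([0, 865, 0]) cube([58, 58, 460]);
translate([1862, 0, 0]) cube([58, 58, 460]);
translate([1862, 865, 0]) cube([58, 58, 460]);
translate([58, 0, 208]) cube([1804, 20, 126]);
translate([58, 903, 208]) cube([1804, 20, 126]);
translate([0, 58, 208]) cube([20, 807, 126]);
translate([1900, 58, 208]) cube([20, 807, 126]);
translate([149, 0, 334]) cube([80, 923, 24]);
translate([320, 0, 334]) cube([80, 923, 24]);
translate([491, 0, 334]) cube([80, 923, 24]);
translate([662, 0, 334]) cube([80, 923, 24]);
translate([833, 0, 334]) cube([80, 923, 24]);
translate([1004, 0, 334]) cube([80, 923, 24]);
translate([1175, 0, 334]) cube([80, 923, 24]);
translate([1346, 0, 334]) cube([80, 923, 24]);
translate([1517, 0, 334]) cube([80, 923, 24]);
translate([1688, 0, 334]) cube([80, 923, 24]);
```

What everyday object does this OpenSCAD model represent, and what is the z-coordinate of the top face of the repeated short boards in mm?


A bed frame. The slat-top height is 358 mm.

Four posts, four rails, and a row of slats — a bed frame. Slats sit on the rails at z = 208 + 126 = 334; with slat thickness 24, the top is 358 mm.


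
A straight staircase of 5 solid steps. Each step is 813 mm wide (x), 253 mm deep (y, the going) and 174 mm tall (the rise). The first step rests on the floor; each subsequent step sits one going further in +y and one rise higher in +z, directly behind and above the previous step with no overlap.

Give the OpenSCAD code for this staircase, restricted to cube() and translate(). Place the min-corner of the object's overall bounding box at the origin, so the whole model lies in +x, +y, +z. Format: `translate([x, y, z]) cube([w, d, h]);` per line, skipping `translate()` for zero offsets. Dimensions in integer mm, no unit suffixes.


cube([813, 253, 174]);
translate([0, 253, 174]) cube([813, 253, 174]);
translate([0, 506, 348]) cube([813, 253, 174]);
translate([0, 759, 522]) cube([813, 253, 174]);
translate([0, 1012, 696]) cube([813, 253, 174]);


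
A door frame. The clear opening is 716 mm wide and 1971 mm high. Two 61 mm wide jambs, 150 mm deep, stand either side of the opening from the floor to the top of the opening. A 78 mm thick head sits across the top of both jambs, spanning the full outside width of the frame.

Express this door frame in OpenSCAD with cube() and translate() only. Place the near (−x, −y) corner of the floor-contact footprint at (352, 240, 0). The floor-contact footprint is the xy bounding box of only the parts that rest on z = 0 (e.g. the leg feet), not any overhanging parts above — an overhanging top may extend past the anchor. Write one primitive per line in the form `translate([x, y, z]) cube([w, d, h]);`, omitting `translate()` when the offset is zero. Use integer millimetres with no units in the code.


translate([352, 240, 0]) cube([61, 150, 1971]);
translate([1129, 240, 0]) cube([61, 150, 1971]);
translate([352, 240, 1971]) cube([838, 150, 78]);


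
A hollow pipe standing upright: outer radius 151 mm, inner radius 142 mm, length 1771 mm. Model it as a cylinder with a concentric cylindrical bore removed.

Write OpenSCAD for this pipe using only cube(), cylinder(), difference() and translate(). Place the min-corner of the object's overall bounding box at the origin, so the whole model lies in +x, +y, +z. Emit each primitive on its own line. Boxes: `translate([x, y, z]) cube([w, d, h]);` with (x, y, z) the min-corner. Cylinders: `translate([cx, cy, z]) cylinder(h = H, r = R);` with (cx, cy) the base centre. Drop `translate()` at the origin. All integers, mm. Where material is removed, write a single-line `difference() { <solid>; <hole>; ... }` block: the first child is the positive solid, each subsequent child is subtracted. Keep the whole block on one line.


difference() { translate([151, 151, 0]) cylinder(h = 1771, r = 151); translate([151, 151, 0]) cylinder(h = 1771, r = 142); }


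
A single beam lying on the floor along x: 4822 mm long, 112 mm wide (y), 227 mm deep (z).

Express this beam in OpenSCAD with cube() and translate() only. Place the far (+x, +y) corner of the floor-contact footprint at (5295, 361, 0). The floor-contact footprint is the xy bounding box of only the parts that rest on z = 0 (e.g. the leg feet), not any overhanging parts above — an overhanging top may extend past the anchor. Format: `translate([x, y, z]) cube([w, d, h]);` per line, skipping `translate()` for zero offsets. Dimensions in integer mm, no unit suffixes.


translate([473, 249, 0]) cube([4822, 112, 227]);


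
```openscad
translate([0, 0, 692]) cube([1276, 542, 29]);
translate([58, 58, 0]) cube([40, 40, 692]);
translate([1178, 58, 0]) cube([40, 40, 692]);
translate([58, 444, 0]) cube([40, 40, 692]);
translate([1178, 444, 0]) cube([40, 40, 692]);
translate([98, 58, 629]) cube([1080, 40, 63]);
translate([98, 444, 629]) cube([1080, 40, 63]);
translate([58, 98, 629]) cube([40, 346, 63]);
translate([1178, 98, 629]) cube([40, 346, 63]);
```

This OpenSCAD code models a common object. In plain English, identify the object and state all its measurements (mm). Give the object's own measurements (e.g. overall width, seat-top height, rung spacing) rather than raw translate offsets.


A rectangular dining table. The top is 1276×542×29 mm with its upper surface at z = 721 mm. It stands on four 40×40 mm square legs, each inset 58 mm from the nearest pair of top edges, running from the floor to the underside of the top. Four apron rails, 40 mm thick and 63 mm tall, run between adjacent legs with their top edges flush with the underside of the top and their outer faces flush with the legs' outer faces.


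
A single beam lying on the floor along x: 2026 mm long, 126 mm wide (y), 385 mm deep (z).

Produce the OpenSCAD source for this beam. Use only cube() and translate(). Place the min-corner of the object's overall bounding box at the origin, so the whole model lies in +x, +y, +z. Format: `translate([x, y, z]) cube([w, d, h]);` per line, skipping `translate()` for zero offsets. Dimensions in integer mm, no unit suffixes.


cube([2026, 126, 385]);


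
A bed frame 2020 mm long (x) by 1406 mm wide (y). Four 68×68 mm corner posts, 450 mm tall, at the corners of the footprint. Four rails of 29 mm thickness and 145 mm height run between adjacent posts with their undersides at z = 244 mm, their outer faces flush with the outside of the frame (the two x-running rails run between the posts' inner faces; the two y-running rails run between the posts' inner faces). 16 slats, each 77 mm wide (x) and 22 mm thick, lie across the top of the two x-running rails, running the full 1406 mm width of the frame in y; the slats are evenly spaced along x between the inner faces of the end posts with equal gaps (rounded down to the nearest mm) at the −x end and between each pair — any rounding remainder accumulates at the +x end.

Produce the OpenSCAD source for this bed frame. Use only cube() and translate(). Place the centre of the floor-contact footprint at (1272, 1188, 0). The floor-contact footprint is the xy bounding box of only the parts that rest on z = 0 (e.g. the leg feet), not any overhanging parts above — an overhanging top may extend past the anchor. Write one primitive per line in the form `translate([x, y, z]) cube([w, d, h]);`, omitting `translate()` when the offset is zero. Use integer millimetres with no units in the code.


translate([262, 485, 0]) cube([68, 68, 450]);
translate([262, 1823, 0]) cube([68, 68, 450]);
translate([2214, 485, 0]) cube([68, 68, 450]);
translate([2214, 1823, 0]) cube([68, 68, 450]);
translate([330, 485, 244]) cube([1884, 29, 145]);
translate([330, 1862, 244]) cube([1884, 29, 145]);
translate([262, 553, 244]) cube([29, 1270, 145]);
translate([2253, 553, 244]) cube([29, 1270, 145]);
translate([368, 485, 389]) cube([77, 1406, 22]);
translate([483, 485, 389]) cube([77, 1406, 22]);
translate([598, 485, 389]) cube([77, 1406, 22]);
translate([713, 485, 389]) cube([77, 1406, 22]);
translate([828, 485, 389]) cube([77, 1406, 22]);
translate([943, 485, 389]) cube([77, 1406, 22]);
translate([1058, 485, 389]) cube([77, 1406, 22]);
translate([1173, 485, 389]) cube([77, 1406, 22]);
translate([1288, 485, 389]) cube([77, 1406, 22]);
translate([1403, 485, 389]) cube([77, 1406, 22]);
translate([1518, 485, 389]) cube([77, 1406, 22]);
translate([1633, 485, 389]) cube([77, 1406, 22]);
translate([1748, 485, 389]) cube([77, 1406, 22]);
translate([1863, 485, 389]) cube([77, 1406, 22]);
translate([1978, 485, 389]) cube([77, 1406, 22]);
translate([2093, 485, 389]) cube([77, 1406, 22]);


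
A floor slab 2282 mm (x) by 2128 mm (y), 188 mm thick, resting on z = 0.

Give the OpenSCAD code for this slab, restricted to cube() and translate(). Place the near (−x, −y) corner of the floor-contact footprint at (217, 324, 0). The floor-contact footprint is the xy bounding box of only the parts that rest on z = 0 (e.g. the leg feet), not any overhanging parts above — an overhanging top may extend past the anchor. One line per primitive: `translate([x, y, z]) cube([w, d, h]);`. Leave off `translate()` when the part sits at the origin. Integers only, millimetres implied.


translate([217, 324, 0]) cube([2282, 2128, 188]);


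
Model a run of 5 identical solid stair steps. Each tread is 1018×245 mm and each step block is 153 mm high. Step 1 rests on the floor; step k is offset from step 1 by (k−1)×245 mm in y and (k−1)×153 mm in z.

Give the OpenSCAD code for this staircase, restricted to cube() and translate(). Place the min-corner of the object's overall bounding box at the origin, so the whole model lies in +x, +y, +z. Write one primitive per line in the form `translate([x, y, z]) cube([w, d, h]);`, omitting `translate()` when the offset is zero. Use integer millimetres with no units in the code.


cube([1018, 245, 153]);
translate([0, 245, 153]) cube([1018, 245, 153]);
translate([0, 490, 306]) cube([1018, 245, 153]);
translate([0, 735, 459]) cube([1018, 245, 153]);
translate([0, 980, 612]) cube([1018, 245, 153]);


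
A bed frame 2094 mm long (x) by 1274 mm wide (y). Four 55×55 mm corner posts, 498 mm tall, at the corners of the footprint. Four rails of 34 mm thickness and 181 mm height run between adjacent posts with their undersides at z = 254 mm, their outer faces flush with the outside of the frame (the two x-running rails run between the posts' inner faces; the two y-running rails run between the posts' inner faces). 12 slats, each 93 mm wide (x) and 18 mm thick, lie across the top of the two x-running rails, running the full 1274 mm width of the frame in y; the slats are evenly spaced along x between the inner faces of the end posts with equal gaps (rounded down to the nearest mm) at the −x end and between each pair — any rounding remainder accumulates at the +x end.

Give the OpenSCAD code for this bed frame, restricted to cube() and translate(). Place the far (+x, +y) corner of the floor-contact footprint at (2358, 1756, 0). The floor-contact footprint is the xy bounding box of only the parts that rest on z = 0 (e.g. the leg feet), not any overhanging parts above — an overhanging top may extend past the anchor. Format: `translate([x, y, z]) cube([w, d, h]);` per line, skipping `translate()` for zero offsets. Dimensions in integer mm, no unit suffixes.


// slat z = rail_z + rail_h = 254 + 181 = 435
// slat gap = ⌊(1984 − 12·93) / 13⌋ = 66
translate([264, 482, 0]) cube([55, 55, 498]);
translate([264, 1701, 0]) cube([55, 55, 498]);
translate([2303, 482, 0]) cube([55, 55, 498]);
translate([2303, 1701, 0]) cube([55, 55, 498]);
translate([319, 482, 254]) cube([1984, 34, 181]);
translate([319, 1722, 254]) cube([1984, 34, 181]);
translate([264, 537, 254]) cube([34, 1164, 181]);
translate([2324, 537, 254]) cube([34, 1164, 181]);
translate([385, 482, 435]) cube([93, 1274, 18]);
translate([544, 482, 435]) cube([93, 1274, 18]);
translate([703, 482, 435]) cube([93, 1274, 18]);
translate([862, 482, 435]) cube([93, 1274, 18]);
translate([1021, 482, 435]) cube([93, 1274, 18]);
translate([1180, 482, 435]) cube([93, 1274, 18]);
translate([1339, 482, 435]) cube([93, 1274, 18]);
translate([1498, 482, 435]) cube([93, 1274, 18]);
translate([1657, 482, 435]) cube([93, 1274, 18]);
translate([1816, 482, 435]) cube([93, 1274, 18]);
translate([1975, 482, 435]) cube([93, 1274, 18]);
translate([2134, 482, 435]) cube([93, 1274, 18]);


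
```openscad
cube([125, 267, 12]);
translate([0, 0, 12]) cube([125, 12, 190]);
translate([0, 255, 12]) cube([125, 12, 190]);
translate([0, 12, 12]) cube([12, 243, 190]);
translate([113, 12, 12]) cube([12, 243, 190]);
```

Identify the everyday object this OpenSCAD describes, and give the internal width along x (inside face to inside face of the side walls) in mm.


An open box. The internal width is 101 mm.

A 125×267 base slab with four walls standing on it — an open box. The base is 125 mm wide and the walls are 12 mm thick, so the internal width is 125 − 2 × 12 = 101 mm.


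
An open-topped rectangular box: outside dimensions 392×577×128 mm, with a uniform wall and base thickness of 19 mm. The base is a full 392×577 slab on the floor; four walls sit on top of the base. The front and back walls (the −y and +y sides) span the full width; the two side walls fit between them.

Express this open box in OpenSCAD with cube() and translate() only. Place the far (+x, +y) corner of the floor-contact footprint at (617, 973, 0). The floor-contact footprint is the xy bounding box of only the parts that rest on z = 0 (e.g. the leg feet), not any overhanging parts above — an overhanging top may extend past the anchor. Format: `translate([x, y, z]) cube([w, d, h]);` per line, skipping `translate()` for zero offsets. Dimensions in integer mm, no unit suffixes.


translate([225, 396, 0]) cube([392, 577, 19]);
translate([225, 396, 19]) cube([392, 19, 109]);
translate([225, 954, 19]) cube([392, 19, 109]);
translate([225, 415, 19]) cube([19, 539, 109]);
translate([598, 415, 19]) cube([19, 539, 109]);


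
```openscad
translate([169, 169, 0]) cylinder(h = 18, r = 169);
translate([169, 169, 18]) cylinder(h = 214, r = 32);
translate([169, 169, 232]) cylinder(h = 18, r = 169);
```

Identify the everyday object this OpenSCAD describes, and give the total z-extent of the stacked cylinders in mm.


A spool. The overall height is 250 mm.

Three coaxial cylinders, large–small–large — a spool. Two 18 mm flanges and a 214 mm core give 18 + 214 + 18 = 250 mm.


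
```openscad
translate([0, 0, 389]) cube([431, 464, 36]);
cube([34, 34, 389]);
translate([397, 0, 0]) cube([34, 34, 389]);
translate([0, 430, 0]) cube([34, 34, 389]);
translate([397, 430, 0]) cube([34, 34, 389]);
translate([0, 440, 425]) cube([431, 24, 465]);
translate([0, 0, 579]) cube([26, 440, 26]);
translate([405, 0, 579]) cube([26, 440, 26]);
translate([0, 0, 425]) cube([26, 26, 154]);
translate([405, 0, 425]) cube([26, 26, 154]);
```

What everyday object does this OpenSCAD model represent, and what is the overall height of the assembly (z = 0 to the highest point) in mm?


A chair. The overall height is 890 mm.

A slab on four corner posts with a tall panel at the back — a chair. The seat slab sits at z = 389 with thickness 36, and the 465 mm backrest starts at the seat top, so the overall height is 389 + 36 + 465 = 890 mm.


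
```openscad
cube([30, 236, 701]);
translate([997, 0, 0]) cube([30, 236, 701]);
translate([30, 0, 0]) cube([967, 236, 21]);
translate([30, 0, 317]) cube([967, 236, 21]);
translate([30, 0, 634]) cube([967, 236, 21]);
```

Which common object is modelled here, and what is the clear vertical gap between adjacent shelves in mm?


A bookshelf. The clear shelf gap is 296 mm.

Two tall side panels with 3 horizontal boards between them — a bookshelf. The first two shelf undersides are at z = 0 and z = 317; with shelf thickness 21, the clear gap is 317 − 0 − 21 = 296 mm.


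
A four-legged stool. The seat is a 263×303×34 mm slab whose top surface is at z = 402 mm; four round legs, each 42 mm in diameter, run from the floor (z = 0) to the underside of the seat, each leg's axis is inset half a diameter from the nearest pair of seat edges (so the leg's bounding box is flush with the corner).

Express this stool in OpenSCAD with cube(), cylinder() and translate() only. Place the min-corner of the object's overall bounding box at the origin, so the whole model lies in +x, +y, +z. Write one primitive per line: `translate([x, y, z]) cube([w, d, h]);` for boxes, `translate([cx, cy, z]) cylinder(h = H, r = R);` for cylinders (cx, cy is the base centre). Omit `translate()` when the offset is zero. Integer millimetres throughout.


translate([0, 0, 368]) cube([263, 303, 34]);
translate([21, 21, 0]) cylinder(h = 368, r = 21);
translate([242, 21, 0]) cylinder(h = 368, r = 21);
translate([21, 282, 0]) cylinder(h = 368, r = 21);
translate([242, 282, 0]) cylinder(h = 368, r = 21);


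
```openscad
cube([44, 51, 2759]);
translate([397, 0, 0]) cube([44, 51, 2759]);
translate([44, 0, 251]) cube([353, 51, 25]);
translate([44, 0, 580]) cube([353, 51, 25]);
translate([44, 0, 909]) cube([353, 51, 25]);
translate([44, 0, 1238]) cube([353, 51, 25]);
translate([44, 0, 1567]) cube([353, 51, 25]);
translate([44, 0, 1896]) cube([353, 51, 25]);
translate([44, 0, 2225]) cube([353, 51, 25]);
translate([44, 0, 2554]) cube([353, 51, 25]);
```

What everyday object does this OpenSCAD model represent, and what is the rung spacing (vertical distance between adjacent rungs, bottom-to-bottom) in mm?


A ladder. The rung spacing is 329 mm.

Two tall 44×51 posts with 8 short bars between them — a ladder. Adjacent rungs sit at z = 251 and z = 580, so the spacing is 580 − 251 = 329 mm.


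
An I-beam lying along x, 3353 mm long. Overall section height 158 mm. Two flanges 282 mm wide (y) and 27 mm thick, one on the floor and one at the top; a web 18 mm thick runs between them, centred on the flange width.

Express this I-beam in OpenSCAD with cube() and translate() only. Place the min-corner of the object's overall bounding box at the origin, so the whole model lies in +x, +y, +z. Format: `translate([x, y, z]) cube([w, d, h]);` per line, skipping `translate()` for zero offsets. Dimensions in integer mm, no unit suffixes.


cube([3353, 282, 27]);
translate([0, 132, 27]) cube([3353, 18, 104]);
translate([0, 0, 131]) cube([3353, 282, 27]);
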